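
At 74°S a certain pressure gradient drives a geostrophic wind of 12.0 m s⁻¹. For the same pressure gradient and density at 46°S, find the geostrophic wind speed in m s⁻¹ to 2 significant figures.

With the same pressure gradient and density, V_g ∝ 1/f ∝ 1/sin φ.
V₂ = V₁ · sin φ₁ / sin φ₂ = 12.0 × sin 74° / sin 46°
V₂ = 12.0 × 0.9613/0.7193 = 16 m s⁻¹

16 m s⁻¹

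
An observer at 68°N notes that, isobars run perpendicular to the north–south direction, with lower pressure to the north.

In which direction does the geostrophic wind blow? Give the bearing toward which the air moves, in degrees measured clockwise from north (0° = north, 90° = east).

The pressure-gradient force points toward the north (bearing 000°).
Geostrophic balance: in the Northern Hemisphere the Coriolis force deflects motion to the right, so the geostrophic wind blows 90° to the right of the pressure-gradient force (low pressure on the left).
Rotating 000° by 90° clockwise gives 090° — the wind blows toward the east.

090°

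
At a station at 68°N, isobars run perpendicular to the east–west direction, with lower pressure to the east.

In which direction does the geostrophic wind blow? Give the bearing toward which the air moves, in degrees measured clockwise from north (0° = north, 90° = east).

The pressure-gradient force points toward the east (bearing 090°).
Geostrophic balance: in the Northern Hemisphere the Coriolis force deflects motion to the right, so the geostrophic wind blows 90° to the right of the pressure-gradient force (low pressure on the left).
Rotating 090° by 90° clockwise gives 180° — the wind blows toward the south.

180°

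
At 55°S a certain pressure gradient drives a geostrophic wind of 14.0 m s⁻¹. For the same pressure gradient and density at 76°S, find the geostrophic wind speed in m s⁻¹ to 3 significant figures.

11.8 m s⁻¹

With the same pressure gradient and density, V_g ∝ 1/f ∝ 1/sin φ.
V₂ = V₁ · sin φ₁ / sin φ₂ = 14.0 × sin 55° / sin 76°
V₂ = 14.0 × 0.8192/0.9703 = 11.8 m s⁻¹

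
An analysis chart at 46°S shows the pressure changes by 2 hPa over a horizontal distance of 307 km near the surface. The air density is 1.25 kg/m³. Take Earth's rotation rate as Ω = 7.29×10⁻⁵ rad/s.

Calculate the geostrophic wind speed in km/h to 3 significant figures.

Coriolis parameter at 46°S:
f = 2Ω sin φ = 2 × 7.29×10⁻⁵ × sin 46° = 1.05×10⁻⁴ s⁻¹
Pressure gradient: |∂P/∂n| = 200 Pa / 307000 m = 6.51×10⁻⁴ Pa/m
Geostrophic balance (pressure-gradient force = Coriolis force):
V_g = (1/(fρ)) |∂P/∂n| = 6.51×10⁻⁴ / (1.05×10⁻⁴ × 1.25) = 4.97 m/s
Converting: 4.97 m/s × 3.6 = 17.9 km/h

17.9 km/h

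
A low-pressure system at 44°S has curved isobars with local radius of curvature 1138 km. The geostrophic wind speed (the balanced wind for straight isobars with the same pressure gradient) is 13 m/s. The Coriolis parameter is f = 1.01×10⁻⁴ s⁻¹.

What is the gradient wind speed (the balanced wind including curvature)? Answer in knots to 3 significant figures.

22.9 knots

Around a low, centrifugal force acts outward with Coriolis, so pressure-gradient force balances both:
(1/ρ)|∂P/∂n| = fV + V²/R  →  V² + fR·V − fR·V_g = 0
With fR = 1.01×10⁻⁴ × 1138×10³ m = 115 m/s:
V = [−fR + √((fR)² + 4 fR V_g)]/2 = [−115 + √(115² + 4×115×13)]/2 = 11.8 m/s
Subgeostrophic (V < V_g = 13 m/s), as expected around a low.
Converting: 11.8 m/s × 1.944 = 22.9 knots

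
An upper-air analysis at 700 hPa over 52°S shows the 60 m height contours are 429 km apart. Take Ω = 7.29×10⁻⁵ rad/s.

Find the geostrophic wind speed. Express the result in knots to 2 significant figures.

23 knots

Coriolis parameter at 52°S:
f = 2Ω sin φ = 2 × 7.29×10⁻⁵ × sin 52° = 1.15×10⁻⁴ s⁻¹
Height gradient: |∂Z/∂n| = 60 m / 429000 m = 1.40×10⁻⁴
On a pressure surface, geostrophic balance gives V_g = (g/f)|∂Z/∂n|:
V_g = 9.81 × 1.40×10⁻⁴ / 1.15×10⁻⁴ = 11.9 m/s
Converting: 11.9 m/s × 1.944 = 23 knots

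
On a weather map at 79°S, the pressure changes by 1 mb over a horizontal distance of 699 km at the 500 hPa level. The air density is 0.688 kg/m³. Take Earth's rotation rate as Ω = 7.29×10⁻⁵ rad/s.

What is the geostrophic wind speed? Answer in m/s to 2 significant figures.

Coriolis parameter at 79°S:
f = 2Ω sin φ = 2 × 7.29×10⁻⁵ × sin 79° = 1.43×10⁻⁴ s⁻¹
Pressure gradient: |∂P/∂n| = 100 Pa / 699000 m = 1.43×10⁻⁴ Pa/m
Geostrophic balance (pressure-gradient force = Coriolis force):
V_g = (1/(fρ)) |∂P/∂n| = 1.43×10⁻⁴ / (1.43×10⁻⁴ × 0.688) = 1.45 m/s

1.5 m/s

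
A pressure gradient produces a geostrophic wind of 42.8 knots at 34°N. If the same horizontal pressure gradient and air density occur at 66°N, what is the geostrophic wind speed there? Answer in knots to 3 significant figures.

26.2 knots

With the same pressure gradient and density, V_g ∝ 1/f ∝ 1/sin φ.
V₂ = V₁ · sin φ₁ / sin φ₂ = 42.8 × sin 34° / sin 66°
V₂ = 42.8 × 0.5592/0.9135 = 26.2 knots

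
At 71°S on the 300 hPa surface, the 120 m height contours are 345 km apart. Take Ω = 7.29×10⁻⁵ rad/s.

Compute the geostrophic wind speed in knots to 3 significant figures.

Coriolis parameter at 71°S:
f = 2Ω sin φ = 2 × 7.29×10⁻⁵ × sin 71° = 1.38×10⁻⁴ s⁻¹
Height gradient: |∂Z/∂n| = 120 m / 345000 m = 3.48×10⁻⁴
On a pressure surface, geostrophic balance gives V_g = (g/f)|∂Z/∂n|:
V_g = 9.81 × 3.48×10⁻⁴ / 1.38×10⁻⁴ = 24.8 m/s
Converting: 24.8 m/s × 1.944 = 48.1 knots

48.1 knots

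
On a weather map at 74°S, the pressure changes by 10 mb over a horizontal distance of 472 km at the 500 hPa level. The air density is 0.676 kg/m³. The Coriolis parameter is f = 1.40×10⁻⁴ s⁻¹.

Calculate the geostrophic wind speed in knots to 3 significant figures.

43.5 knots

Pressure gradient: |∂P/∂n| = 1000 Pa / 472000 m = 2.12×10⁻³ Pa/m
Geostrophic balance (pressure-gradient force = Coriolis force):
V_g = (1/(fρ)) |∂P/∂n| = 2.12×10⁻³ / (1.40×10⁻⁴ × 0.676) = 22.4 m/s
Converting: 22.4 m/s × 1.944 = 43.5 knots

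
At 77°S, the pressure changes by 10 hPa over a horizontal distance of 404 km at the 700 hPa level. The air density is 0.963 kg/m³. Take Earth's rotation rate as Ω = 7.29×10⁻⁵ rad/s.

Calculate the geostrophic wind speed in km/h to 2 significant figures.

Coriolis parameter at 77°S:
f = 2Ω sin φ = 2 × 7.29×10⁻⁵ × sin 77° = 1.42×10⁻⁴ s⁻¹
Pressure gradient: |∂P/∂n| = 1000 Pa / 404000 m = 2.48×10⁻³ Pa/m
Geostrophic balance (pressure-gradient force = Coriolis force):
V_g = (1/(fρ)) |∂P/∂n| = 2.48×10⁻³ / (1.42×10⁻⁴ × 0.963) = 18.1 m/s
Converting: 18.1 m/s × 3.6 = 65 km/h

65 km/h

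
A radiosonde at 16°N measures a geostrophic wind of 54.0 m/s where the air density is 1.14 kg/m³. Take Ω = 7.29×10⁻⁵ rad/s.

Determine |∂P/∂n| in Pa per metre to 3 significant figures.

2.47×10⁻³ Pa/m

Coriolis parameter at 16°N:
f = 2Ω sin φ = 2 × 7.29×10⁻⁵ × sin 16° = 4.02×10⁻⁵ s⁻¹
Geostrophic balance rearranged: |∂P/∂n| = f ρ V_g
|∂P/∂n| = 4.02×10⁻⁵ × 1.14 × 54.0 = 2.47×10⁻³ Pa/m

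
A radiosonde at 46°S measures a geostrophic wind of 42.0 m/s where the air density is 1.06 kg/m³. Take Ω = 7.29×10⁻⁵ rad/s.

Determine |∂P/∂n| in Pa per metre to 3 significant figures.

Coriolis parameter at 46°S:
f = 2Ω sin φ = 2 × 7.29×10⁻⁵ × sin 46° = 1.05×10⁻⁴ s⁻¹
Geostrophic balance rearranged: |∂P/∂n| = f ρ V_g
|∂P/∂n| = 1.05×10⁻⁴ × 1.06 × 42.0 = 4.67×10⁻³ Pa/m

4.67×10⁻³ Pa/m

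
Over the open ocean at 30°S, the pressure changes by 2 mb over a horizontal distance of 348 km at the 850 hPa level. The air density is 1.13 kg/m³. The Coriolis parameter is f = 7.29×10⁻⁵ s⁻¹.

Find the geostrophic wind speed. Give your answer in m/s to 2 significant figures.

7.0 m/s

Pressure gradient: |∂P/∂n| = 200 Pa / 348000 m = 5.75×10⁻⁴ Pa/m
Geostrophic balance (pressure-gradient force = Coriolis force):
V_g = (1/(fρ)) |∂P/∂n| = 5.75×10⁻⁴ / (7.29×10⁻⁵ × 1.13) = 6.98 m/s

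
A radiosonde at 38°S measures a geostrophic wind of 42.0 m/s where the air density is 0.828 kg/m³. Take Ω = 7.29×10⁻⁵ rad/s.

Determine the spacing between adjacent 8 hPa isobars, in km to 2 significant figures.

260 km

Coriolis parameter at 38°S:
f = 2Ω sin φ = 2 × 7.29×10⁻⁵ × sin 38° = 8.98×10⁻⁵ s⁻¹
Geostrophic balance rearranged: |∂P/∂n| = f ρ V_g
|∂P/∂n| = 8.98×10⁻⁵ × 0.828 × 42.0 = 3.12×10⁻³ Pa/m
Isobar spacing: Δn = ΔP/|∂P/∂n| = 800 Pa / 3.12×10⁻³ Pa/m = 256278 m ≈ 260 km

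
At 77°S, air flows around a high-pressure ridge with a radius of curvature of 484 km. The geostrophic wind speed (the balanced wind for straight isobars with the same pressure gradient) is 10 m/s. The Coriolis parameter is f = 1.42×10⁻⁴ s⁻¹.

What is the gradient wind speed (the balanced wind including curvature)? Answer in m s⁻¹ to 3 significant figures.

Around a high, pressure-gradient force acts outward with centrifugal, so Coriolis balances both:
fV = (1/ρ)|∂P/∂n| + V²/R  →  V² − fR·V + fR·V_g = 0
With fR = 1.42×10⁻⁴ × 484×10³ m = 68.7 m/s:
V = [fR − √((fR)² − 4 fR V_g)]/2 = [68.7 − √(68.7² − 4×68.7×10)]/2 = 12.1 m/s
Supergeostrophic (V > V_g = 10 m/s), as expected around a high.

12.1 m s⁻¹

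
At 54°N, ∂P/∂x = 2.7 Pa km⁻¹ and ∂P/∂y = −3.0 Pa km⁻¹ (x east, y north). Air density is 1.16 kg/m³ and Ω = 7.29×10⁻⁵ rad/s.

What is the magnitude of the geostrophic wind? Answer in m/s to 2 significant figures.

29 m/s

Coriolis parameter at 54°N:
f = 2Ω sin φ = 2 × 7.29×10⁻⁵ × sin 54° = 1.18×10⁻⁴ s⁻¹
Component geostrophic relations (x east, y north):
u_g = −(1/(fρ)) ∂P/∂y,  v_g = (1/(fρ)) ∂P/∂x
u_g = −(−3.0×10⁻³)/(1.18×10⁻⁴ × 1.16) = 21.9 m/s;  v_g = (2.7×10⁻³)/(1.18×10⁻⁴ × 1.16) = 19.7 m/s
|V_g| = √(u_g² + v_g²) = 29.5 m/s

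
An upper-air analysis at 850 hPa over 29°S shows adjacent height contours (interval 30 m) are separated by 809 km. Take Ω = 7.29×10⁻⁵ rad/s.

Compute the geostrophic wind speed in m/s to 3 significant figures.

Coriolis parameter at 29°S:
f = 2Ω sin φ = 2 × 7.29×10⁻⁵ × sin 29° = 7.07×10⁻⁵ s⁻¹
Height gradient: |∂Z/∂n| = 30 m / 809000 m = 3.71×10⁻⁵
On a pressure surface, geostrophic balance gives V_g = (g/f)|∂Z/∂n|:
V_g = 9.81 × 3.71×10⁻⁵ / 7.07×10⁻⁵ = 5.15 m/s

5.15 m/s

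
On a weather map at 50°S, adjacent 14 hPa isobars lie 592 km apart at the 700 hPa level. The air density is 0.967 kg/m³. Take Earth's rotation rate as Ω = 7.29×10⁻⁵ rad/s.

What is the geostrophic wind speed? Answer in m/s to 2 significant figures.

22 m/s

Coriolis parameter at 50°S:
f = 2Ω sin φ = 2 × 7.29×10⁻⁵ × sin 50° = 1.12×10⁻⁴ s⁻¹
Pressure gradient: |∂P/∂n| = 1400 Pa / 592000 m = 2.36×10⁻³ Pa/m
Geostrophic balance (pressure-gradient force = Coriolis force):
V_g = (1/(fρ)) |∂P/∂n| = 2.36×10⁻³ / (1.12×10⁻⁴ × 0.967) = 21.9 m/s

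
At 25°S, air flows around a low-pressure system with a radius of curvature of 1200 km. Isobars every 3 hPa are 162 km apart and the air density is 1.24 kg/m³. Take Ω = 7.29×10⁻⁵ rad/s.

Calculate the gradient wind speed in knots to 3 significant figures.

37.4 knots

Coriolis parameter at 25°S:
f = 2Ω sin φ = 2 × 7.29×10⁻⁵ × sin 25° = 6.16×10⁻⁵ s⁻¹
Pressure gradient: |∂P/∂n| = 300 Pa / 162000 m = 1.85×10⁻³ Pa/m
Geostrophic speed: V_g = |∂P/∂n|/(fρ) = 1.85×10⁻³/(6.16×10⁻⁵ × 1.24) = 24.2 m/s
Around a low, centrifugal force acts outward with Coriolis, so pressure-gradient force balances both:
(1/ρ)|∂P/∂n| = fV + V²/R  →  V² + fR·V − fR·V_g = 0
With fR = 6.16×10⁻⁵ × 1200×10³ m = 73.9 m/s:
V = [−fR + √((fR)² + 4 fR V_g)]/2 = [−73.9 + √(73.9² + 4×73.9×24.2)]/2 = 19.2 m/s
Subgeostrophic (V < V_g = 24.2 m/s), as expected around a low.
Converting: 19.2 m/s × 1.944 = 37.4 knots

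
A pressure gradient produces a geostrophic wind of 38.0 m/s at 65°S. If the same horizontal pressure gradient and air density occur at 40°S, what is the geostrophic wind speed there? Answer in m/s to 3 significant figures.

53.6 m/s

With the same pressure gradient and density, V_g ∝ 1/f ∝ 1/sin φ.
V₂ = V₁ · sin φ₁ / sin φ₂ = 38.0 × sin 65° / sin 40°
V₂ = 38.0 × 0.9063/0.6428 = 53.6 m/s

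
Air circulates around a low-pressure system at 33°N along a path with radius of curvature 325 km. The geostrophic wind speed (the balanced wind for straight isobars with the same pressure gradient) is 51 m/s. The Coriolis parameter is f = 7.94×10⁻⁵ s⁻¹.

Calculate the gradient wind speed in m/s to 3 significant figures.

25.6 m/s

Around a low, centrifugal force acts outward with Coriolis, so pressure-gradient force balances both:
(1/ρ)|∂P/∂n| = fV + V²/R  →  V² + fR·V − fR·V_g = 0
With fR = 7.94×10⁻⁵ × 325×10³ m = 25.8 m/s:
V = [−fR + √((fR)² + 4 fR V_g)]/2 = [−25.8 + √(25.8² + 4×25.8×51)]/2 = 25.6 m/s
Subgeostrophic (V < V_g = 51 m/s), as expected around a low.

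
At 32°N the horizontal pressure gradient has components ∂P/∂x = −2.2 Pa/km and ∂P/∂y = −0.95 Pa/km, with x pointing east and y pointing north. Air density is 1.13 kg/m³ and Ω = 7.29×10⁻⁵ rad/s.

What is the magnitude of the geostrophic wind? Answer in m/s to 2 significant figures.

Coriolis parameter at 32°N:
f = 2Ω sin φ = 2 × 7.29×10⁻⁵ × sin 32° = 7.73×10⁻⁵ s⁻¹
Component geostrophic relations (x east, y north):
u_g = −(1/(fρ)) ∂P/∂y,  v_g = (1/(fρ)) ∂P/∂x
u_g = −(−0.95×10⁻³)/(7.73×10⁻⁵ × 1.13) = 10.9 m/s;  v_g = (−2.2×10⁻³)/(7.73×10⁻⁵ × 1.13) = −25.2 m/s
|V_g| = √(u_g² + v_g²) = 27.4 m/s

27 m/s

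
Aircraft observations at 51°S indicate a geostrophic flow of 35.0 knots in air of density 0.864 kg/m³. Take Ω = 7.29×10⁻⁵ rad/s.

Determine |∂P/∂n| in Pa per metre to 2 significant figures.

Coriolis parameter at 51°S:
f = 2Ω sin φ = 2 × 7.29×10⁻⁵ × sin 51° = 1.13×10⁻⁴ s⁻¹
Wind speed in SI: 35.0 knots = 18.0 m/s
Geostrophic balance rearranged: |∂P/∂n| = f ρ V_g
|∂P/∂n| = 1.13×10⁻⁴ × 0.864 × 18.0 = 1.76×10⁻³ Pa/m

1.8×10⁻³ Pa/m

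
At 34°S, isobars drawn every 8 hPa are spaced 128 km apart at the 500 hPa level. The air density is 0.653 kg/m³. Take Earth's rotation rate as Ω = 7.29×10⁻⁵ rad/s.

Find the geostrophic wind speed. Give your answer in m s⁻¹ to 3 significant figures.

Coriolis parameter at 34°S:
f = 2Ω sin φ = 2 × 7.29×10⁻⁵ × sin 34° = 8.15×10⁻⁵ s⁻¹
Pressure gradient: |∂P/∂n| = 800 Pa / 128000 m = 6.25×10⁻³ Pa/m
Geostrophic balance (pressure-gradient force = Coriolis force):
V_g = (1/(fρ)) |∂P/∂n| = 6.25×10⁻³ / (8.15×10⁻⁵ × 0.653) = 117 m/s

117 m s⁻¹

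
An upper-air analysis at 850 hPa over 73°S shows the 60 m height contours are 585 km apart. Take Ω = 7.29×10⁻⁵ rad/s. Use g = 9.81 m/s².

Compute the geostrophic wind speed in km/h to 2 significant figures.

Coriolis parameter at 73°S:
f = 2Ω sin φ = 2 × 7.29×10⁻⁵ × sin 73° = 1.39×10⁻⁴ s⁻¹
Height gradient: |∂Z/∂n| = 60 m / 585000 m = 1.03×10⁻⁴
On a pressure surface, geostrophic balance gives V_g = (g/f)|∂Z/∂n|:
V_g = 9.81 × 1.03×10⁻⁴ / 1.39×10⁻⁴ = 7.22 m/s
Converting: 7.22 m/s × 3.6 = 26 km/h

26 km/h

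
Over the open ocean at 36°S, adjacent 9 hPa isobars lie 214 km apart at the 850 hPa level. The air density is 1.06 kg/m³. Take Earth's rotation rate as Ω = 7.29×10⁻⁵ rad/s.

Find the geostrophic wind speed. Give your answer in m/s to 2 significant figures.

46 m/s

Coriolis parameter at 36°S:
f = 2Ω sin φ = 2 × 7.29×10⁻⁵ × sin 36° = 8.57×10⁻⁵ s⁻¹
Pressure gradient: |∂P/∂n| = 900 Pa / 214000 m = 4.21×10⁻³ Pa/m
Geostrophic balance (pressure-gradient force = Coriolis force):
V_g = (1/(fρ)) |∂P/∂n| = 4.21×10⁻³ / (8.57×10⁻⁵ × 1.06) = 46.3 m/s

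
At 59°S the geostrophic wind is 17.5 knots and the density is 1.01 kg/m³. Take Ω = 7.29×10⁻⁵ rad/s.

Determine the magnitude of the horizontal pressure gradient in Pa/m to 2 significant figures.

1.1×10⁻³ Pa/m

Coriolis parameter at 59°S:
f = 2Ω sin φ = 2 × 7.29×10⁻⁵ × sin 59° = 1.25×10⁻⁴ s⁻¹
Wind speed in SI: 17.5 knots = 9.00 m/s
Geostrophic balance rearranged: |∂P/∂n| = f ρ V_g
|∂P/∂n| = 1.25×10⁻⁴ × 1.01 × 9.00 = 1.14×10⁻³ Pa/m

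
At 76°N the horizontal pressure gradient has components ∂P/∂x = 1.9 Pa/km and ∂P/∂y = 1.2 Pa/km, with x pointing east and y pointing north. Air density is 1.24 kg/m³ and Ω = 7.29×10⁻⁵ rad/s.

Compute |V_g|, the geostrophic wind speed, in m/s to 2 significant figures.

13 m/s

Coriolis parameter at 76°N:
f = 2Ω sin φ = 2 × 7.29×10⁻⁵ × sin 76° = 1.41×10⁻⁴ s⁻¹
Component geostrophic relations (x east, y north):
u_g = −(1/(fρ)) ∂P/∂y,  v_g = (1/(fρ)) ∂P/∂x
u_g = −(1.2×10⁻³)/(1.41×10⁻⁴ × 1.24) = −6.84 m/s;  v_g = (1.9×10⁻³)/(1.41×10⁻⁴ × 1.24) = 10.8 m/s
|V_g| = √(u_g² + v_g²) = 12.8 m/s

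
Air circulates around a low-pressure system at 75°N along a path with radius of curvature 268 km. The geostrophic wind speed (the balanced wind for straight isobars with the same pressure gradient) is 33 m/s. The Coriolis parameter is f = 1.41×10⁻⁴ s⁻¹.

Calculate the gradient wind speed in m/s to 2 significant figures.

21 m/s

Around a low, centrifugal force acts outward with Coriolis, so pressure-gradient force balances both:
(1/ρ)|∂P/∂n| = fV + V²/R  →  V² + fR·V − fR·V_g = 0
With fR = 1.41×10⁻⁴ × 268×10³ m = 37.8 m/s:
V = [−fR + √((fR)² + 4 fR V_g)]/2 = [−37.8 + √(37.8² + 4×37.8×33)]/2 = 21.2 m/s
Subgeostrophic (V < V_g = 33 m/s), as expected around a low.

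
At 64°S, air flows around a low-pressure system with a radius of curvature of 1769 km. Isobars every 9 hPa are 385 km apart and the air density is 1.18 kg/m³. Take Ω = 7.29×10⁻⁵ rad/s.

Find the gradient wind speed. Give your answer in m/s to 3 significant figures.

Coriolis parameter at 64°S:
f = 2Ω sin φ = 2 × 7.29×10⁻⁵ × sin 64° = 1.31×10⁻⁴ s⁻¹
Pressure gradient: |∂P/∂n| = 900 Pa / 385000 m = 2.34×10⁻³ Pa/m
Geostrophic speed: V_g = |∂P/∂n|/(fρ) = 2.34×10⁻³/(1.31×10⁻⁴ × 1.18) = 15.1 m/s
Around a low, centrifugal force acts outward with Coriolis, so pressure-gradient force balances both:
(1/ρ)|∂P/∂n| = fV + V²/R  →  V² + fR·V − fR·V_g = 0
With fR = 1.31×10⁻⁴ × 1769×10³ m = 232 m/s:
V = [−fR + √((fR)² + 4 fR V_g)]/2 = [−232 + √(232² + 4×232×15.1)]/2 = 14.2 m/s
Subgeostrophic (V < V_g = 15.1 m/s), as expected around a low.

14.2 m/s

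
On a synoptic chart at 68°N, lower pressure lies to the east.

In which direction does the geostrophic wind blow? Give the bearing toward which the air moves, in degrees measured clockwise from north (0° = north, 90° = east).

The pressure-gradient force points toward the east (bearing 090°).
Geostrophic balance: in the Northern Hemisphere the Coriolis force deflects motion to the right, so the geostrophic wind blows 90° to the right of the pressure-gradient force (low pressure on the left).
Rotating 090° by 90° clockwise gives 180° — the wind blows toward the south.

180°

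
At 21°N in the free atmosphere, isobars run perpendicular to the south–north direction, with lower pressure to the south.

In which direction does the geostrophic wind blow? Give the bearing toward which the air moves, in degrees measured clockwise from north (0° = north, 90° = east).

270°

The pressure-gradient force points toward the south (bearing 180°).
Geostrophic balance: in the Northern Hemisphere the Coriolis force deflects motion to the right, so the geostrophic wind blows 90° to the right of the pressure-gradient force (low pressure on the left).
Rotating 180° by 90° clockwise gives 270° — the wind blows toward the west.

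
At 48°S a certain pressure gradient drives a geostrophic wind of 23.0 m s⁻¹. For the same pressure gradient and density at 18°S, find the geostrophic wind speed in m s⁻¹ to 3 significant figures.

55.3 m s⁻¹

With the same pressure gradient and density, V_g ∝ 1/f ∝ 1/sin φ.
V₂ = V₁ · sin φ₁ / sin φ₂ = 23.0 × sin 48° / sin 18°
V₂ = 23.0 × 0.7431/0.3090 = 55.3 m s⁻¹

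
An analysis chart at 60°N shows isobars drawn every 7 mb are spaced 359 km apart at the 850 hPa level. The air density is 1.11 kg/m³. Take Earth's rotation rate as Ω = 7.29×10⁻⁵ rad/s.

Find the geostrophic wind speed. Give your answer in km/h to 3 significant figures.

50.1 km/h

Coriolis parameter at 60°N:
f = 2Ω sin φ = 2 × 7.29×10⁻⁵ × sin 60° = 1.26×10⁻⁴ s⁻¹
Pressure gradient: |∂P/∂n| = 700 Pa / 359000 m = 1.95×10⁻³ Pa/m
Geostrophic balance (pressure-gradient force = Coriolis force):
V_g = (1/(fρ)) |∂P/∂n| = 1.95×10⁻³ / (1.26×10⁻⁴ × 1.11) = 13.9 m/s
Converting: 13.9 m/s × 3.6 = 50.1 km/h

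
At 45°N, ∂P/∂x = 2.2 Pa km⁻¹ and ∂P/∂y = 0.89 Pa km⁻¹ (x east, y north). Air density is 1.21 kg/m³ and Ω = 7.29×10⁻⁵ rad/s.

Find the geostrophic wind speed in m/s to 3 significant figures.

Coriolis parameter at 45°N:
f = 2Ω sin φ = 2 × 7.29×10⁻⁵ × sin 45° = 1.03×10⁻⁴ s⁻¹
Component geostrophic relations (x east, y north):
u_g = −(1/(fρ)) ∂P/∂y,  v_g = (1/(fρ)) ∂P/∂x
u_g = −(0.89×10⁻³)/(1.03×10⁻⁴ × 1.21) = −7.13 m/s;  v_g = (2.2×10⁻³)/(1.03×10⁻⁴ × 1.21) = 17.6 m/s
|V_g| = √(u_g² + v_g²) = 19.0 m/s

19.0 m/s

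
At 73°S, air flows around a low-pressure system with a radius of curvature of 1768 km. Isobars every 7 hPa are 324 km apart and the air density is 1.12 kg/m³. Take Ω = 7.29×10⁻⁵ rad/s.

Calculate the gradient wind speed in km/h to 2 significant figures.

Coriolis parameter at 73°S:
f = 2Ω sin φ = 2 × 7.29×10⁻⁵ × sin 73° = 1.39×10⁻⁴ s⁻¹
Pressure gradient: |∂P/∂n| = 700 Pa / 324000 m = 2.16×10⁻³ Pa/m
Geostrophic speed: V_g = |∂P/∂n|/(fρ) = 2.16×10⁻³/(1.39×10⁻⁴ × 1.12) = 13.8 m/s
Around a low, centrifugal force acts outward with Coriolis, so pressure-gradient force balances both:
(1/ρ)|∂P/∂n| = fV + V²/R  →  V² + fR·V − fR·V_g = 0
With fR = 1.39×10⁻⁴ × 1768×10³ m = 247 m/s:
V = [−fR + √((fR)² + 4 fR V_g)]/2 = [−247 + √(247² + 4×247×13.8)]/2 = 13.1 m/s
Subgeostrophic (V < V_g = 13.8 m/s), as expected around a low.
Converting: 13.1 m/s × 3.6 = 47 km/h

47 km/h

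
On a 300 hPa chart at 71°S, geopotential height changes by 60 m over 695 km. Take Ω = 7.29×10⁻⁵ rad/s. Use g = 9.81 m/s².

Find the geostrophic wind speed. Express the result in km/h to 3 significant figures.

Coriolis parameter at 71°S:
f = 2Ω sin φ = 2 × 7.29×10⁻⁵ × sin 71° = 1.38×10⁻⁴ s⁻¹
Height gradient: |∂Z/∂n| = 60 m / 695000 m = 8.63×10⁻⁵
On a pressure surface, geostrophic balance gives V_g = (g/f)|∂Z/∂n|:
V_g = 9.81 × 8.63×10⁻⁵ / 1.38×10⁻⁴ = 6.14 m/s
Converting: 6.14 m/s × 3.6 = 22.1 km/h

22.1 km/h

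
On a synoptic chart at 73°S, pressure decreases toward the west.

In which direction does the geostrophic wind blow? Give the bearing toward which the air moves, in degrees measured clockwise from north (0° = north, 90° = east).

The pressure-gradient force points toward the west (bearing 270°).
Geostrophic balance: in the Southern Hemisphere the Coriolis force deflects motion to the left, so the geostrophic wind blows 90° to the left of the pressure-gradient force (low pressure on the right).
Rotating 270° by 90° counterclockwise gives 180° — the wind blows toward the south.

180°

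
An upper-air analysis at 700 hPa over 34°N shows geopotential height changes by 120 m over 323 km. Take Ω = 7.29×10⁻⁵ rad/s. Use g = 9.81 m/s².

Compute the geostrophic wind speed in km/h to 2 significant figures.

160 km/h

Coriolis parameter at 34°N:
f = 2Ω sin φ = 2 × 7.29×10⁻⁵ × sin 34° = 8.15×10⁻⁵ s⁻¹
Height gradient: |∂Z/∂n| = 120 m / 323000 m = 3.72×10⁻⁴
On a pressure surface, geostrophic balance gives V_g = (g/f)|∂Z/∂n|:
V_g = 9.81 × 3.72×10⁻⁴ / 8.15×10⁻⁵ = 44.7 m/s
Converting: 44.7 m/s × 3.6 = 160 km/h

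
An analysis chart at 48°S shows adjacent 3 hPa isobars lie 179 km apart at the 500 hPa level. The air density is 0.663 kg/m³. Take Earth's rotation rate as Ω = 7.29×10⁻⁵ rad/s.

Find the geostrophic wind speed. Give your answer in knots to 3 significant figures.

Coriolis parameter at 48°S:
f = 2Ω sin φ = 2 × 7.29×10⁻⁵ × sin 48° = 1.08×10⁻⁴ s⁻¹
Pressure gradient: |∂P/∂n| = 300 Pa / 179000 m = 1.68×10⁻³ Pa/m
Geostrophic balance (pressure-gradient force = Coriolis force):
V_g = (1/(fρ)) |∂P/∂n| = 1.68×10⁻³ / (1.08×10⁻⁴ × 0.663) = 23.3 m/s
Converting: 23.3 m/s × 1.944 = 45.4 knots

45.4 knots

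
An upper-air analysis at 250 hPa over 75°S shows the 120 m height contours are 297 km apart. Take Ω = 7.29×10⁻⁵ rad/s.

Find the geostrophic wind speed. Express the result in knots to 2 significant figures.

Coriolis parameter at 75°S:
f = 2Ω sin φ = 2 × 7.29×10⁻⁵ × sin 75° = 1.41×10⁻⁴ s⁻¹
Height gradient: |∂Z/∂n| = 120 m / 297000 m = 4.04×10⁻⁴
On a pressure surface, geostrophic balance gives V_g = (g/f)|∂Z/∂n|:
V_g = 9.81 × 4.04×10⁻⁴ / 1.41×10⁻⁴ = 28.1 m/s
Converting: 28.1 m/s × 1.944 = 55 knots

55 knots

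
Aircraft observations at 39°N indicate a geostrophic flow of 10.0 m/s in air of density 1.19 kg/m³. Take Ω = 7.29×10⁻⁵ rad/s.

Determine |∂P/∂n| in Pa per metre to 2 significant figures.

Coriolis parameter at 39°N:
f = 2Ω sin φ = 2 × 7.29×10⁻⁵ × sin 39° = 9.18×10⁻⁵ s⁻¹
Geostrophic balance rearranged: |∂P/∂n| = f ρ V_g
|∂P/∂n| = 9.18×10⁻⁵ × 1.19 × 10.0 = 1.09×10⁻³ Pa/m

1.1×10⁻³ Pa/m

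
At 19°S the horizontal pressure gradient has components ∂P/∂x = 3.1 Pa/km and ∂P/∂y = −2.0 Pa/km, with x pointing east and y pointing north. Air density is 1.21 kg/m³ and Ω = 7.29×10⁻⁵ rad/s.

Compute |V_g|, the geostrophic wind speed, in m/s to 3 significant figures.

64.2 m/s

Coriolis parameter at 19°S:
f = 2Ω sin φ = 2 × 7.29×10⁻⁵ × sin 19° = 4.75×10⁻⁵ s⁻¹
In the Southern Hemisphere f is negative: f = −4.75×10⁻⁵ s⁻¹.
Component geostrophic relations (x east, y north):
u_g = −(1/(fρ)) ∂P/∂y,  v_g = (1/(fρ)) ∂P/∂x
u_g = −(−2.0×10⁻³)/(−4.75×10⁻⁵ × 1.21) = −34.8 m/s;  v_g = (3.1×10⁻³)/(−4.75×10⁻⁵ × 1.21) = −54.0 m/s
|V_g| = √(u_g² + v_g²) = 64.2 m/s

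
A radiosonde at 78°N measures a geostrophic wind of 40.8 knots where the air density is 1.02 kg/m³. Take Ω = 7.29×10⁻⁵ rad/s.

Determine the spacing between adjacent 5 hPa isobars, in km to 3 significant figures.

164 km

Coriolis parameter at 78°N:
f = 2Ω sin φ = 2 × 7.29×10⁻⁵ × sin 78° = 1.43×10⁻⁴ s⁻¹
Wind speed in SI: 40.8 knots = 21.0 m/s
Geostrophic balance rearranged: |∂P/∂n| = f ρ V_g
|∂P/∂n| = 1.43×10⁻⁴ × 1.02 × 21.0 = 3.05×10⁻³ Pa/m
Isobar spacing: Δn = ΔP/|∂P/∂n| = 500 Pa / 3.05×10⁻³ Pa/m = 163761 m ≈ 164 km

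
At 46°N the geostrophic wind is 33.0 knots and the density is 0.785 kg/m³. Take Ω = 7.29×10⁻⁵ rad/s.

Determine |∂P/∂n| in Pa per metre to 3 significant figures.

Coriolis parameter at 46°N:
f = 2Ω sin φ = 2 × 7.29×10⁻⁵ × sin 46° = 1.05×10⁻⁴ s⁻¹
Wind speed in SI: 33.0 knots = 17.0 m/s
Geostrophic balance rearranged: |∂P/∂n| = f ρ V_g
|∂P/∂n| = 1.05×10⁻⁴ × 0.785 × 17.0 = 1.40×10⁻³ Pa/m

1.40×10⁻³ Pa/m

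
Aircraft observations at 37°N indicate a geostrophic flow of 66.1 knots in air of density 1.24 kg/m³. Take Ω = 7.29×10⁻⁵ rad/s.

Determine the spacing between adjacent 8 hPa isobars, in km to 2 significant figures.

220 km

Coriolis parameter at 37°N:
f = 2Ω sin φ = 2 × 7.29×10⁻⁵ × sin 37° = 8.77×10⁻⁵ s⁻¹
Wind speed in SI: 66.1 knots = 34.0 m/s
Geostrophic balance rearranged: |∂P/∂n| = f ρ V_g
|∂P/∂n| = 8.77×10⁻⁵ × 1.24 × 34.0 = 3.70×10⁻³ Pa/m
Isobar spacing: Δn = ΔP/|∂P/∂n| = 800 Pa / 3.70×10⁻³ Pa/m = 216226 m ≈ 220 km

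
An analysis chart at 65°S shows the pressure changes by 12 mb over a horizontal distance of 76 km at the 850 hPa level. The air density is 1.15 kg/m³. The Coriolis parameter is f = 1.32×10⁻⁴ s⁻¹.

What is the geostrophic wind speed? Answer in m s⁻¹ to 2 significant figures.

Pressure gradient: |∂P/∂n| = 1200 Pa / 76000 m = 1.58×10⁻² Pa/m
Geostrophic balance (pressure-gradient force = Coriolis force):
V_g = (1/(fρ)) |∂P/∂n| = 1.58×10⁻² / (1.32×10⁻⁴ × 1.15) = 104 m/s

100 m s⁻¹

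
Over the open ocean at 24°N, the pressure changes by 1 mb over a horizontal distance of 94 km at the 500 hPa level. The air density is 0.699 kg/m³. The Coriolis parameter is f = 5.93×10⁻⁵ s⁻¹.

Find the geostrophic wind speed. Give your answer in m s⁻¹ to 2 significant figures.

Pressure gradient: |∂P/∂n| = 100 Pa / 94000 m = 1.06×10⁻³ Pa/m
Geostrophic balance (pressure-gradient force = Coriolis force):
V_g = (1/(fρ)) |∂P/∂n| = 1.06×10⁻³ / (5.93×10⁻⁵ × 0.699) = 25.7 m/s

26 m s⁻¹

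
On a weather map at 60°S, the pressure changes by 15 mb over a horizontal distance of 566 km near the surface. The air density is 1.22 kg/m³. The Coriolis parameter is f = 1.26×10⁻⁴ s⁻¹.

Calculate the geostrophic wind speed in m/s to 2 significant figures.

Pressure gradient: |∂P/∂n| = 1500 Pa / 566000 m = 2.65×10⁻³ Pa/m
Geostrophic balance (pressure-gradient force = Coriolis force):
V_g = (1/(fρ)) |∂P/∂n| = 2.65×10⁻³ / (1.26×10⁻⁴ × 1.22) = 17.2 m/s

17 m/s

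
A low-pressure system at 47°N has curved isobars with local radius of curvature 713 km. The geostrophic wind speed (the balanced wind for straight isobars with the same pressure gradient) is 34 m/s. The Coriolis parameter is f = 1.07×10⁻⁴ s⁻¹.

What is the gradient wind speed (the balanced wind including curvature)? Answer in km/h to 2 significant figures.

Around a low, centrifugal force acts outward with Coriolis, so pressure-gradient force balances both:
(1/ρ)|∂P/∂n| = fV + V²/R  →  V² + fR·V − fR·V_g = 0
With fR = 1.07×10⁻⁴ × 713×10³ m = 76.3 m/s:
V = [−fR + √((fR)² + 4 fR V_g)]/2 = [−76.3 + √(76.3² + 4×76.3×34)]/2 = 25.5 m/s
Subgeostrophic (V < V_g = 34 m/s), as expected around a low.
Converting: 25.5 m/s × 3.6 = 92 km/h

92 km/h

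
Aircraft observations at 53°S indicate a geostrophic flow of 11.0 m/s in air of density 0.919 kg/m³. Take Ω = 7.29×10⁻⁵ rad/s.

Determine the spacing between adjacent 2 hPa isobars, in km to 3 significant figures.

170 km

Coriolis parameter at 53°S:
f = 2Ω sin φ = 2 × 7.29×10⁻⁵ × sin 53° = 1.16×10⁻⁴ s⁻¹
Geostrophic balance rearranged: |∂P/∂n| = f ρ V_g
|∂P/∂n| = 1.16×10⁻⁴ × 0.919 × 11.0 = 1.18×10⁻³ Pa/m
Isobar spacing: Δn = ΔP/|∂P/∂n| = 200 Pa / 1.18×10⁻³ Pa/m = 169909 m ≈ 170 km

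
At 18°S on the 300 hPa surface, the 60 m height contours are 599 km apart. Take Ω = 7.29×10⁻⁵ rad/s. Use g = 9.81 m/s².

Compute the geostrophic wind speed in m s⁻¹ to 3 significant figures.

Coriolis parameter at 18°S:
f = 2Ω sin φ = 2 × 7.29×10⁻⁵ × sin 18° = 4.51×10⁻⁵ s⁻¹
Height gradient: |∂Z/∂n| = 60 m / 599000 m = 1.00×10⁻⁴
On a pressure surface, geostrophic balance gives V_g = (g/f)|∂Z/∂n|:
V_g = 9.81 × 1.00×10⁻⁴ / 4.51×10⁻⁵ = 21.8 m/s

21.8 m s⁻¹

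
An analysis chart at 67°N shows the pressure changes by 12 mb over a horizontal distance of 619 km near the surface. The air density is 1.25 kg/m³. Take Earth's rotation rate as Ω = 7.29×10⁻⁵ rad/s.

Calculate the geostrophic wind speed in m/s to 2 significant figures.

12 m/s

Coriolis parameter at 67°N:
f = 2Ω sin φ = 2 × 7.29×10⁻⁵ × sin 67° = 1.34×10⁻⁴ s⁻¹
Pressure gradient: |∂P/∂n| = 1200 Pa / 619000 m = 1.94×10⁻³ Pa/m
Geostrophic balance (pressure-gradient force = Coriolis force):
V_g = (1/(fρ)) |∂P/∂n| = 1.94×10⁻³ / (1.34×10⁻⁴ × 1.25) = 11.6 m/s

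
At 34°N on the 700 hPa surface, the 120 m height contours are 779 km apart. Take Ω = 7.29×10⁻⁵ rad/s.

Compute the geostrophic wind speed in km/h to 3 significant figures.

Coriolis parameter at 34°N:
f = 2Ω sin φ = 2 × 7.29×10⁻⁵ × sin 34° = 8.15×10⁻⁵ s⁻¹
Height gradient: |∂Z/∂n| = 120 m / 779000 m = 1.54×10⁻⁴
On a pressure surface, geostrophic balance gives V_g = (g/f)|∂Z/∂n|:
V_g = 9.81 × 1.54×10⁻⁴ / 8.15×10⁻⁵ = 18.5 m/s
Converting: 18.5 m/s × 3.6 = 66.7 km/h

66.7 km/h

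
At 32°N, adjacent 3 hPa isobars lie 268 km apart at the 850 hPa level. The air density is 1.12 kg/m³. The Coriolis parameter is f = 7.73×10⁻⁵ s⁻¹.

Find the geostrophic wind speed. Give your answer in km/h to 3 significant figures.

Pressure gradient: |∂P/∂n| = 300 Pa / 268000 m = 1.12×10⁻³ Pa/m
Geostrophic balance (pressure-gradient force = Coriolis force):
V_g = (1/(fρ)) |∂P/∂n| = 1.12×10⁻³ / (7.73×10⁻⁵ × 1.12) = 12.9 m/s
Converting: 12.9 m/s × 3.6 = 46.5 km/h

46.5 km/h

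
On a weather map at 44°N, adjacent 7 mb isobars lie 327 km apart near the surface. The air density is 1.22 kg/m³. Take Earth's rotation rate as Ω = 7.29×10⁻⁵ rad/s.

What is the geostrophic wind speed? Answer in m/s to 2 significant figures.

17 m/s

Coriolis parameter at 44°N:
f = 2Ω sin φ = 2 × 7.29×10⁻⁵ × sin 44° = 1.01×10⁻⁴ s⁻¹
Pressure gradient: |∂P/∂n| = 700 Pa / 327000 m = 2.14×10⁻³ Pa/m
Geostrophic balance (pressure-gradient force = Coriolis force):
V_g = (1/(fρ)) |∂P/∂n| = 2.14×10⁻³ / (1.01×10⁻⁴ × 1.22) = 17.3 m/s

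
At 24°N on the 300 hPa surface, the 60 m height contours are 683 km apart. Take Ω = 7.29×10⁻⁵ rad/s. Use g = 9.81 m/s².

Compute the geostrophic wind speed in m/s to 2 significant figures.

15 m/s

Coriolis parameter at 24°N:
f = 2Ω sin φ = 2 × 7.29×10⁻⁵ × sin 24° = 5.93×10⁻⁵ s⁻¹
Height gradient: |∂Z/∂n| = 60 m / 683000 m = 8.78×10⁻⁵
On a pressure surface, geostrophic balance gives V_g = (g/f)|∂Z/∂n|:
V_g = 9.81 × 8.78×10⁻⁵ / 5.93×10⁻⁵ = 14.5 m/s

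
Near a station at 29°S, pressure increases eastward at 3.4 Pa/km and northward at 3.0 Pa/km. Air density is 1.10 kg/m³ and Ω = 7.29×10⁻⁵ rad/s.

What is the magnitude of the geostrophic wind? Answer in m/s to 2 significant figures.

Coriolis parameter at 29°S:
f = 2Ω sin φ = 2 × 7.29×10⁻⁵ × sin 29° = 7.07×10⁻⁵ s⁻¹
In the Southern Hemisphere f is negative: f = −7.07×10⁻⁵ s⁻¹.
Component geostrophic relations (x east, y north):
u_g = −(1/(fρ)) ∂P/∂y,  v_g = (1/(fρ)) ∂P/∂x
u_g = −(3.0×10⁻³)/(−7.07×10⁻⁵ × 1.10) = 38.6 m/s;  v_g = (3.4×10⁻³)/(−7.07×10⁻⁵ × 1.10) = −43.7 m/s
|V_g| = √(u_g² + v_g²) = 58.3 m/s

58 m/s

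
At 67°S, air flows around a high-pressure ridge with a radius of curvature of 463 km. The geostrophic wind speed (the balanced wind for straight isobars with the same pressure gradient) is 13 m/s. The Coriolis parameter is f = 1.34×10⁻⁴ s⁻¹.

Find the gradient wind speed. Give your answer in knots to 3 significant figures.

Around a high, pressure-gradient force acts outward with centrifugal, so Coriolis balances both:
fV = (1/ρ)|∂P/∂n| + V²/R  →  V² − fR·V + fR·V_g = 0
With fR = 1.34×10⁻⁴ × 463×10³ m = 62.0 m/s:
V = [fR − √((fR)² − 4 fR V_g)]/2 = [62.0 − √(62.0² − 4×62.0×13)]/2 = 18.5 m/s
Supergeostrophic (V > V_g = 13 m/s), as expected around a high.
Converting: 18.5 m/s × 1.944 = 36.0 knots

36.0 knots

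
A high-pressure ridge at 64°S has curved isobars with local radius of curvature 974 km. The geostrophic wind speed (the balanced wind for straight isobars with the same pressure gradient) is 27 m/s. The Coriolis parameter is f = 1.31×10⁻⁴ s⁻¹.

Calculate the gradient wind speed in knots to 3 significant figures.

75.4 knots

Around a high, pressure-gradient force acts outward with centrifugal, so Coriolis balances both:
fV = (1/ρ)|∂P/∂n| + V²/R  →  V² − fR·V + fR·V_g = 0
With fR = 1.31×10⁻⁴ × 974×10³ m = 128 m/s:
V = [fR − √((fR)² − 4 fR V_g)]/2 = [128 − √(128² − 4×128×27)]/2 = 38.8 m/s
Supergeostrophic (V > V_g = 27 m/s), as expected around a high.
Converting: 38.8 m/s × 1.944 = 75.4 knots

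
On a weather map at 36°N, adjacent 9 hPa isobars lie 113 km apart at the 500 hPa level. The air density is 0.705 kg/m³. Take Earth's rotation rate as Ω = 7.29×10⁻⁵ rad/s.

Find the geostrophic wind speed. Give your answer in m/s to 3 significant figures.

132 m/s

Coriolis parameter at 36°N:
f = 2Ω sin φ = 2 × 7.29×10⁻⁵ × sin 36° = 8.57×10⁻⁵ s⁻¹
Pressure gradient: |∂P/∂n| = 900 Pa / 113000 m = 7.96×10⁻³ Pa/m
Geostrophic balance (pressure-gradient force = Coriolis force):
V_g = (1/(fρ)) |∂P/∂n| = 7.96×10⁻³ / (8.57×10⁻⁵ × 0.705) = 132 m/s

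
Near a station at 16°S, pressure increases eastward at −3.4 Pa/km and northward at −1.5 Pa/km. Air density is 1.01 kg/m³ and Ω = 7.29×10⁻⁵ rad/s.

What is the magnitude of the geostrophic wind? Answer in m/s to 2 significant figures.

92 m/s

Coriolis parameter at 16°S:
f = 2Ω sin φ = 2 × 7.29×10⁻⁵ × sin 16° = 4.02×10⁻⁵ s⁻¹
In the Southern Hemisphere f is negative: f = −4.02×10⁻⁵ s⁻¹.
Component geostrophic relations (x east, y north):
u_g = −(1/(fρ)) ∂P/∂y,  v_g = (1/(fρ)) ∂P/∂x
u_g = −(−1.5×10⁻³)/(−4.02×10⁻⁵ × 1.01) = −37.0 m/s;  v_g = (−3.4×10⁻³)/(−4.02×10⁻⁵ × 1.01) = 83.8 m/s
|V_g| = √(u_g² + v_g²) = 91.6 m/s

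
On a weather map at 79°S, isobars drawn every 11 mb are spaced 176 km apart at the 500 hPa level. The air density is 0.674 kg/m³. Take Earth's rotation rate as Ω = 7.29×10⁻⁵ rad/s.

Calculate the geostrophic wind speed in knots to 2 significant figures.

130 knots

Coriolis parameter at 79°S:
f = 2Ω sin φ = 2 × 7.29×10⁻⁵ × sin 79° = 1.43×10⁻⁴ s⁻¹
Pressure gradient: |∂P/∂n| = 1100 Pa / 176000 m = 6.25×10⁻³ Pa/m
Geostrophic balance (pressure-gradient force = Coriolis force):
V_g = (1/(fρ)) |∂P/∂n| = 6.25×10⁻³ / (1.43×10⁻⁴ × 0.674) = 64.8 m/s
Converting: 64.8 m/s × 1.944 = 130 knots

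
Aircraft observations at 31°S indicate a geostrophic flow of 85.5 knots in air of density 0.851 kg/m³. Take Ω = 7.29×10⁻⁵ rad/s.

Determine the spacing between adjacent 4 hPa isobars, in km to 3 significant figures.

142 km

Coriolis parameter at 31°S:
f = 2Ω sin φ = 2 × 7.29×10⁻⁵ × sin 31° = 7.51×10⁻⁵ s⁻¹
Wind speed in SI: 85.5 knots = 44.0 m/s
Geostrophic balance rearranged: |∂P/∂n| = f ρ V_g
|∂P/∂n| = 7.51×10⁻⁵ × 0.851 × 44.0 = 2.81×10⁻³ Pa/m
Isobar spacing: Δn = ΔP/|∂P/∂n| = 400 Pa / 2.81×10⁻³ Pa/m = 142308 m ≈ 142 km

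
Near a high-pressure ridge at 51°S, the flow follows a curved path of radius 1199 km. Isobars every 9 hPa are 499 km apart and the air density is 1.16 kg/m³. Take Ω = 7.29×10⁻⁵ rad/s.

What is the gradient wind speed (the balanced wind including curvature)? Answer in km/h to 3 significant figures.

Coriolis parameter at 51°S:
f = 2Ω sin φ = 2 × 7.29×10⁻⁵ × sin 51° = 1.13×10⁻⁴ s⁻¹
Pressure gradient: |∂P/∂n| = 900 Pa / 499000 m = 1.80×10⁻³ Pa/m
Geostrophic speed: V_g = |∂P/∂n|/(fρ) = 1.80×10⁻³/(1.13×10⁻⁴ × 1.16) = 13.7 m/s
Around a high, pressure-gradient force acts outward with centrifugal, so Coriolis balances both:
fV = (1/ρ)|∂P/∂n| + V²/R  →  V² − fR·V + fR·V_g = 0
With fR = 1.13×10⁻⁴ × 1199×10³ m = 136 m/s:
V = [fR − √((fR)² − 4 fR V_g)]/2 = [136 − √(136² − 4×136×13.7)]/2 = 15.5 m/s
Supergeostrophic (V > V_g = 13.7 m/s), as expected around a high.
Converting: 15.5 m/s × 3.6 = 55.8 km/h

55.8 km/h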